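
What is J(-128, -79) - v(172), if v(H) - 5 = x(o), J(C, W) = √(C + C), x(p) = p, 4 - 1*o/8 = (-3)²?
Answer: 35 + 16*I ≈ 35.0 + 16.0*I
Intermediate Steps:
o = -40 (o = 32 - 8*(-3)² = 32 - 8*9 = 32 - 72 = -40)
J(C, W) = √2*√C (J(C, W) = √(2*C) = √2*√C)
v(H) = -35 (v(H) = 5 - 40 = -35)
J(-128, -79) - v(172) = √2*√(-128) - 1*(-35) = √2*(8*I*√2) + 35 = 16*I + 35 = 35 + 16*I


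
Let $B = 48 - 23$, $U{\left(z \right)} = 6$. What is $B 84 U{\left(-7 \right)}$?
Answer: $12600$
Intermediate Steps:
$B = 25$
$B 84 U{\left(-7 \right)} = 25 \cdot 84 \cdot 6 = 2100 \cdot 6 = 12600$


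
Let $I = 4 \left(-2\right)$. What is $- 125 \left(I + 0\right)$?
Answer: $1000$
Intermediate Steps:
$I = -8$
$- 125 \left(I + 0\right) = - 125 \left(-8 + 0\right) = \left(-125\right) \left(-8\right) = 1000$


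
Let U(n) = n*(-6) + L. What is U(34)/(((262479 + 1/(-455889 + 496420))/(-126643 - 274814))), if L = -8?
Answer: 1724774088702/5319268175 ≈ 324.25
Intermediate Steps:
U(n) = -8 - 6*n (U(n) = n*(-6) - 8 = -6*n - 8 = -8 - 6*n)
U(34)/(((262479 + 1/(-455889 + 496420))/(-126643 - 274814))) = (-8 - 6*34)/(((262479 + 1/(-455889 + 496420))/(-126643 - 274814))) = (-8 - 204)/(((262479 + 1/40531)/(-401457))) = -212*(-401457/(262479 + 1/40531)) = -212/((10638536350/40531)*(-1/401457)) = -212/(-10638536350/16271453667) = -212*(-16271453667/10638536350) = 1724774088702/5319268175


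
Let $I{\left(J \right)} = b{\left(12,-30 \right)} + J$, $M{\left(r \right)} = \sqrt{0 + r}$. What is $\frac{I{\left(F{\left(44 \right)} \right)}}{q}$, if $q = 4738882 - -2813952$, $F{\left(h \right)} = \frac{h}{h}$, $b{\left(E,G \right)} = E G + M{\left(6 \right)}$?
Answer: $- \frac{359}{7552834} + \frac{\sqrt{6}}{7552834} \approx -4.7208 \cdot 10^{-5}$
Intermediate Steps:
$M{\left(r \right)} = \sqrt{r}$
$b{\left(E,G \right)} = \sqrt{6} + E G$ ($b{\left(E,G \right)} = E G + \sqrt{6} = \sqrt{6} + E G$)
$F{\left(h \right)} = 1$
$I{\left(J \right)} = -360 + J + \sqrt{6}$ ($I{\left(J \right)} = \left(\sqrt{6} + 12 \left(-30\right)\right) + J = \left(\sqrt{6} - 360\right) + J = \left(-360 + \sqrt{6}\right) + J = -360 + J + \sqrt{6}$)
$q = 7552834$ ($q = 4738882 + 2813952 = 7552834$)
$\frac{I{\left(F{\left(44 \right)} \right)}}{q} = \frac{-360 + 1 + \sqrt{6}}{7552834} = \left(-359 + \sqrt{6}\right) \frac{1}{7552834} = - \frac{359}{7552834} + \frac{\sqrt{6}}{7552834}$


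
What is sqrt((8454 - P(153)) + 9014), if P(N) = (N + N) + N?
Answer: sqrt(17009) ≈ 130.42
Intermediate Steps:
P(N) = 3*N (P(N) = 2*N + N = 3*N)
sqrt((8454 - P(153)) + 9014) = sqrt((8454 - 3*153) + 9014) = sqrt((8454 - 1*459) + 9014) = sqrt((8454 - 459) + 9014) = sqrt(7995 + 9014) = sqrt(17009)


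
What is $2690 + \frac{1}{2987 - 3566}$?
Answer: $\frac{1557509}{579} \approx 2690.0$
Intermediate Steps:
$2690 + \frac{1}{2987 - 3566} = 2690 + \frac{1}{-579} = 2690 - \frac{1}{579} = \frac{1557509}{579}$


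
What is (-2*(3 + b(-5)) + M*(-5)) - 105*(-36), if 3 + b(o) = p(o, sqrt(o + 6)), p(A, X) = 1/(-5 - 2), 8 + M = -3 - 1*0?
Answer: 26847/7 ≈ 3835.3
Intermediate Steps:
M = -11 (M = -8 + (-3 - 1*0) = -8 + (-3 + 0) = -8 - 3 = -11)
p(A, X) = -1/7 (p(A, X) = 1/(-7) = -1/7)
b(o) = -22/7 (b(o) = -3 - 1/7 = -22/7)
(-2*(3 + b(-5)) + M*(-5)) - 105*(-36) = (-2*(3 - 22/7) - 11*(-5)) - 105*(-36) = (-2*(-1/7) + 55) + 3780 = (2/7 + 55) + 3780 = 387/7 + 3780 = 26847/7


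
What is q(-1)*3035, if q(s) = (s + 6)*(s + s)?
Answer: -30350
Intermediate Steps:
q(s) = 2*s*(6 + s) (q(s) = (6 + s)*(2*s) = 2*s*(6 + s))
q(-1)*3035 = (2*(-1)*(6 - 1))*3035 = (2*(-1)*5)*3035 = -10*3035 = -30350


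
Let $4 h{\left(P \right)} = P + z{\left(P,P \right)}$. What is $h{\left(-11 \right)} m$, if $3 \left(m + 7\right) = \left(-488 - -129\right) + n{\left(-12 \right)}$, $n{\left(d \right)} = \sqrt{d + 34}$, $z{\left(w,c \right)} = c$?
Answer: $\frac{2090}{3} - \frac{11 \sqrt{22}}{6} \approx 688.07$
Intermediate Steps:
$n{\left(d \right)} = \sqrt{34 + d}$
$h{\left(P \right)} = \frac{P}{2}$ ($h{\left(P \right)} = \frac{P + P}{4} = \frac{2 P}{4} = \frac{P}{2}$)
$m = - \frac{380}{3} + \frac{\sqrt{22}}{3}$ ($m = -7 + \frac{\left(-488 - -129\right) + \sqrt{34 - 12}}{3} = -7 + \frac{\left(-488 + 129\right) + \sqrt{22}}{3} = -7 + \frac{-359 + \sqrt{22}}{3} = -7 - \left(\frac{359}{3} - \frac{\sqrt{22}}{3}\right) = - \frac{380}{3} + \frac{\sqrt{22}}{3} \approx -125.1$)
$h{\left(-11 \right)} m = \frac{1}{2} \left(-11\right) \left(- \frac{380}{3} + \frac{\sqrt{22}}{3}\right) = - \frac{11 \left(- \frac{380}{3} + \frac{\sqrt{22}}{3}\right)}{2} = \frac{2090}{3} - \frac{11 \sqrt{22}}{6}$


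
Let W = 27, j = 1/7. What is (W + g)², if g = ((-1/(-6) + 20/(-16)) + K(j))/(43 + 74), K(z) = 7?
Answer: 1442404441/1971216 ≈ 731.73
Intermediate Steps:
j = ⅐ ≈ 0.14286
g = 71/1404 (g = ((-1/(-6) + 20/(-16)) + 7)/(43 + 74) = ((-1*(-⅙) + 20*(-1/16)) + 7)/117 = ((⅙ - 5/4) + 7)*(1/117) = (-13/12 + 7)*(1/117) = (71/12)*(1/117) = 71/1404 ≈ 0.050570)
(W + g)² = (27 + 71/1404)² = (37979/1404)² = 1442404441/1971216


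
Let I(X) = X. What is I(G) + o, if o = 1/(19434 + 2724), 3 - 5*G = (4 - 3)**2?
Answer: 44321/110790 ≈ 0.40004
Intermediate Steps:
G = 2/5 (G = 3/5 - (4 - 3)**2/5 = 3/5 - 1/5*1**2 = 3/5 - 1/5*1 = 3/5 - 1/5 = 2/5 ≈ 0.40000)
o = 1/22158 ≈ 4.5130e-5
I(G) + o = 2/5 + 1/22158 = 44321/110790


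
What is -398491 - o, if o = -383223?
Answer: -15268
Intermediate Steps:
-398491 - o = -398491 - 1*(-383223) = -398491 + 383223 = -15268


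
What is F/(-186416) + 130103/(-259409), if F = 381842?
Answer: -61653266113/24178994072 ≈ -2.5499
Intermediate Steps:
F/(-186416) + 130103/(-259409) = 381842/(-186416) + 130103/(-259409) = 381842*(-1/186416) + 130103*(-1/259409) = -190921/93208 - 130103/259409 = -61653266113/24178994072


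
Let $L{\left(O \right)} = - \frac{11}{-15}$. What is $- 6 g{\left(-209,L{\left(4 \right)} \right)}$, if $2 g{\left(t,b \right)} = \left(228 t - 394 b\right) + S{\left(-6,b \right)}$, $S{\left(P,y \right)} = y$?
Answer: $\frac{719103}{5} \approx 1.4382 \cdot 10^{5}$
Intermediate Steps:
$L{\left(O \right)} = \frac{11}{15}$ ($L{\left(O \right)} = \left(-11\right) \left(- \frac{1}{15}\right) = \frac{11}{15}$)
$g{\left(t,b \right)} = 114 t - \frac{393 b}{2}$ ($g{\left(t,b \right)} = \frac{\left(228 t - 394 b\right) + b}{2} = \frac{\left(- 394 b + 228 t\right) + b}{2} = \frac{- 393 b + 228 t}{2} = 114 t - \frac{393 b}{2}$)
$- 6 g{\left(-209,L{\left(4 \right)} \right)} = - 6 \left(114 \left(-209\right) - \frac{1441}{10}\right) = - 6 \left(-23826 - \frac{1441}{10}\right) = \left(-6\right) \left(- \frac{239701}{10}\right) = \frac{719103}{5}$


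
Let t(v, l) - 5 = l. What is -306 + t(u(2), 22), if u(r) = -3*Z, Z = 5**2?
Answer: -279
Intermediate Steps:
Z = 25
u(r) = -75 (u(r) = -3*25 = -75)
t(v, l) = 5 + l
-306 + t(u(2), 22) = -306 + (5 + 22) = -306 + 27 = -279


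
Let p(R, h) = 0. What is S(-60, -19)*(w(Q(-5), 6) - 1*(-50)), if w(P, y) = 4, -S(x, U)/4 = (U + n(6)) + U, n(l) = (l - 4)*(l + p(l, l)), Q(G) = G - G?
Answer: 5616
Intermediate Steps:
Q(G) = 0
n(l) = l*(-4 + l) (n(l) = (l - 4)*(l + 0) = (-4 + l)*l = l*(-4 + l))
S(x, U) = -48 - 8*U (S(x, U) = -4*((U + 6*(-4 + 6)) + U) = -4*((U + 6*2) + U) = -4*((U + 12) + U) = -4*((12 + U) + U) = -4*(12 + 2*U) = -48 - 8*U)
S(-60, -19)*(w(Q(-5), 6) - 1*(-50)) = (-48 - 8*(-19))*(4 - 1*(-50)) = (-48 + 152)*(4 + 50) = 104*54 = 5616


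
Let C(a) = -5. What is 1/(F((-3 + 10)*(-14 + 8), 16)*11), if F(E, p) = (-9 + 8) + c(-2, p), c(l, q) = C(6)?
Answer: -1/66 ≈ -0.015152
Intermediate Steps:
c(l, q) = -5
F(E, p) = -6 (F(E, p) = (-9 + 8) - 5 = -1 - 5 = -6)
1/(F((-3 + 10)*(-14 + 8), 16)*11) = 1/(-6*11) = 1/(-66) = -1/66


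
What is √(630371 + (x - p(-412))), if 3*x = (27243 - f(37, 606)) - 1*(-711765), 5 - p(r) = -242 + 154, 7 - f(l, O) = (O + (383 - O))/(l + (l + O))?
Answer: √101336330370/340 ≈ 936.28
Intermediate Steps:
f(l, O) = 7 - 383/(O + 2*l) (f(l, O) = 7 - (O + (383 - O))/(l + (l + O)) = 7 - 383/(l + (O + l)) = 7 - 383/(O + 2*l))
p(r) = 93 (p(r) = 5 - (-242 + 154) = 5 - 1*(-88) = 5 + 88 = 93)
x = 167507021/680 (x = ((27243 - (-383 + 7*606 + 14*37)/(606 + 2*37)) - 1*(-711765))/3 = ((27243 - (-383 + 4242 + 518)/(606 + 74)) + 711765)/3 = ((27243 - 4377/680) + 711765)/3 = (18520863/680 + 711765)/3 = (⅓)*(502521063/680) = 167507021/680 ≈ 2.4633e+5)
√(630371 + (x - p(-412))) = √(630371 + (167507021/680 - 1*93)) = √(630371 + (167507021/680 - 93)) = √(630371 + 167443781/680) = √(596096061/680) = √101336330370/340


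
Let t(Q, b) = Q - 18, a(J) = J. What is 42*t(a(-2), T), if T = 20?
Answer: -840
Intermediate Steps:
t(Q, b) = -18 + Q
42*t(a(-2), T) = 42*(-18 - 2) = 42*(-20) = -840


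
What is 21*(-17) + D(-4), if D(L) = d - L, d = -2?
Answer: -355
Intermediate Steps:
D(L) = -2 - L
21*(-17) + D(-4) = 21*(-17) + (-2 - 1*(-4)) = -357 + (-2 + 4) = -357 + 2 = -355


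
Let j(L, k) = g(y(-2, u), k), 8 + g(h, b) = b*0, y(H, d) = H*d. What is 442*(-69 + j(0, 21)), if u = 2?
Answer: -34034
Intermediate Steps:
g(h, b) = -8 (g(h, b) = -8 + b*0 = -8 + 0 = -8)
j(L, k) = -8
442*(-69 + j(0, 21)) = 442*(-69 - 8) = 442*(-77) = -34034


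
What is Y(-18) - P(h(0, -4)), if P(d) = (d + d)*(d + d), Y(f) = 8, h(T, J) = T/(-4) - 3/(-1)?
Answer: -28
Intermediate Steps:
h(T, J) = 3 - T/4 (h(T, J) = T*(-¼) - 3*(-1) = -T/4 + 3 = 3 - T/4)
P(d) = 4*d² (P(d) = (2*d)*(2*d) = 4*d²)
Y(-18) - P(h(0, -4)) = 8 - 4*(3 - ¼*0)² = 8 - 4*(3 + 0)² = 8 - 4*3² = 8 - 4*9 = 8 - 1*36 = 8 - 36 = -28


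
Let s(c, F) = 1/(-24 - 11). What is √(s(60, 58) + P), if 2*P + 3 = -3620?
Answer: I*√8876490/70 ≈ 42.562*I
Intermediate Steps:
s(c, F) = -1/35 (s(c, F) = 1/(-35) = -1/35)
P = -3623/2 (P = -3/2 + (½)*(-3620) = -3/2 - 1810 = -3623/2 ≈ -1811.5)
√(s(60, 58) + P) = √(-1/35 - 3623/2) = √(-126807/70) = I*√8876490/70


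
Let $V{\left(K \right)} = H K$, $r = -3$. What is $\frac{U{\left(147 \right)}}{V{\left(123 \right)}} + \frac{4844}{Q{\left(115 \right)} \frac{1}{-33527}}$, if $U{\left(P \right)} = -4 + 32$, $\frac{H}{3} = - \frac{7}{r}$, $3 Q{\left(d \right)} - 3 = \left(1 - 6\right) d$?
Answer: $\frac{1152449405}{1353} \approx 8.5177 \cdot 10^{5}$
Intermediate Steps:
$Q{\left(d \right)} = 1 - \frac{5 d}{3}$ ($Q{\left(d \right)} = 1 + \frac{\left(1 - 6\right) d}{3} = 1 + \frac{\left(-5\right) d}{3} = 1 - \frac{5 d}{3}$)
$H = 7$ ($H = 3 \left(- \frac{7}{-3}\right) = 3 \left(\left(-7\right) \left(- \frac{1}{3}\right)\right) = 3 \cdot \frac{7}{3} = 7$)
$U{\left(P \right)} = 28$
$V{\left(K \right)} = 7 K$
$\frac{U{\left(147 \right)}}{V{\left(123 \right)}} + \frac{4844}{Q{\left(115 \right)} \frac{1}{-33527}} = \frac{28}{7 \cdot 123} + \frac{4844}{\left(1 - \frac{575}{3}\right) \frac{1}{-33527}} = \frac{28}{861} + \frac{4844}{\left(1 - \frac{575}{3}\right) \left(- \frac{1}{33527}\right)} = 28 \cdot \frac{1}{861} + \frac{4844}{\left(- \frac{572}{3}\right) \left(- \frac{1}{33527}\right)} = \frac{4}{123} + \frac{4844}{\frac{44}{7737}} = \frac{4}{123} + 4844 \cdot \frac{7737}{44} = \frac{4}{123} + \frac{9369507}{11} = \frac{1152449405}{1353}$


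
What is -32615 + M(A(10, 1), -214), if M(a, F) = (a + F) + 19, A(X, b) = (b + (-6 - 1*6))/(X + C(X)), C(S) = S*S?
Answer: -328101/10 ≈ -32810.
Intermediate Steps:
C(S) = S²
A(X, b) = (-12 + b)/(X + X²) (A(X, b) = (b + (-6 - 1*6))/(X + X²) = (b + (-6 - 6))/(X + X²) = (b - 12)/(X + X²) = (-12 + b)/(X + X²))
M(a, F) = 19 + F + a (M(a, F) = (F + a) + 19 = 19 + F + a)
-32615 + M(A(10, 1), -214) = -32615 + (19 - 214 + (-12 + 1)/(10*(1 + 10))) = -32615 + (19 - 214 + (⅒)*(-11)/11) = -32615 + (19 - 214 + (⅒)*(1/11)*(-11)) = -32615 + (19 - 214 - ⅒) = -32615 - 1951/10 = -328101/10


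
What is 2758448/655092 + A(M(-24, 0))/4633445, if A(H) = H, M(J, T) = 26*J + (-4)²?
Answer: 3195179699356/758833187985 ≈ 4.2106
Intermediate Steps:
M(J, T) = 16 + 26*J (M(J, T) = 26*J + 16 = 16 + 26*J)
2758448/655092 + A(M(-24, 0))/4633445 = 2758448/655092 + (16 + 26*(-24))/4633445 = 2758448*(1/655092) + (16 - 624)*(1/4633445) = 689612/163773 - 608*1/4633445 = 689612/163773 - 608/4633445 = 3195179699356/758833187985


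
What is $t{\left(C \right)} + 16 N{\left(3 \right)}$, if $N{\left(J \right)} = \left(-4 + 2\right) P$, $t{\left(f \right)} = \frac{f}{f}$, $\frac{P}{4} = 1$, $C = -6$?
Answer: $-127$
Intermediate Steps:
$P = 4$ ($P = 4 \cdot 1 = 4$)
$t{\left(f \right)} = 1$
$N{\left(J \right)} = -8$ ($N{\left(J \right)} = \left(-4 + 2\right) 4 = \left(-2\right) 4 = -8$)
$t{\left(C \right)} + 16 N{\left(3 \right)} = 1 + 16 \left(-8\right) = 1 - 128 = -127$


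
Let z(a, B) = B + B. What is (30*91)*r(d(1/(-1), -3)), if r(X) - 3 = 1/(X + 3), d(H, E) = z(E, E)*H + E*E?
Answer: 25025/3 ≈ 8341.7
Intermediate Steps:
z(a, B) = 2*B
d(H, E) = E² + 2*E*H (d(H, E) = (2*E)*H + E*E = 2*E*H + E² = E² + 2*E*H)
r(X) = 3 + 1/(3 + X) (r(X) = 3 + 1/(X + 3) = 3 + 1/(3 + X))
(30*91)*r(d(1/(-1), -3)) = (30*91)*((10 + 3*(-3*(-3 + 2/(-1))))/(3 - 3*(-3 + 2/(-1)))) = 2730*((10 + 3*(-3*(-3 + 2*(-1))))/(3 - 3*(-3 + 2*(-1)))) = 2730*((10 + 3*(-3*(-3 - 2)))/(3 - 3*(-3 - 2))) = 2730*((10 + 3*(-3*(-5)))/(3 - 3*(-5))) = 2730*((10 + 3*15)/(3 + 15)) = 2730*((10 + 45)/18) = 2730*((1/18)*55) = 2730*(55/18) = 25025/3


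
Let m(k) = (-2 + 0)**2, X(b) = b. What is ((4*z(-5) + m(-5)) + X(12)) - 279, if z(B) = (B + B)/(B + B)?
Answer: -259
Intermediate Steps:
m(k) = 4 (m(k) = (-2)**2 = 4)
z(B) = 1 (z(B) = (2*B)/((2*B)) = (2*B)*(1/(2*B)) = 1)
((4*z(-5) + m(-5)) + X(12)) - 279 = ((4*1 + 4) + 12) - 279 = ((4 + 4) + 12) - 279 = (8 + 12) - 279 = 20 - 279 = -259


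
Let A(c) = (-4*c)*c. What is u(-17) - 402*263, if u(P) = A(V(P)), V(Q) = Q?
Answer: -106882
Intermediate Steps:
A(c) = -4*c**2
u(P) = -4*P**2
u(-17) - 402*263 = -4*(-17)**2 - 402*263 = -4*289 - 105726 = -1156 - 105726 = -106882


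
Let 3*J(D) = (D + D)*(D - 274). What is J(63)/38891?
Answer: -8862/38891 ≈ -0.22787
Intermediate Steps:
J(D) = 2*D*(-274 + D)/3 (J(D) = ((D + D)*(D - 274))/3 = ((2*D)*(-274 + D))/3 = (2*D*(-274 + D))/3 = 2*D*(-274 + D)/3)
J(63)/38891 = ((⅔)*63*(-274 + 63))/38891 = ((⅔)*63*(-211))*(1/38891) = -8862*1/38891 = -8862/38891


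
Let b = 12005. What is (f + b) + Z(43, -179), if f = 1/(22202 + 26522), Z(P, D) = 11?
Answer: 585467585/48724 ≈ 12016.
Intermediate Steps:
f = 1/48724 ≈ 2.0524e-5
(f + b) + Z(43, -179) = (1/48724 + 12005) + 11 = 584931621/48724 + 11 = 585467585/48724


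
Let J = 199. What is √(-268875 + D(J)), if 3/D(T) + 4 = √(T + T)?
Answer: √(1075503 - 268875*√398)/√(-4 + √398) ≈ 518.53*I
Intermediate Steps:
D(T) = 3/(-4 + √2*√T) (D(T) = 3/(-4 + √(T + T)) = 3/(-4 + √(2*T)) = 3/(-4 + √2*√T))
√(-268875 + D(J)) = √(-268875 + 3/(-4 + √2*√199)) = √(-268875 + 3/(-4 + √398))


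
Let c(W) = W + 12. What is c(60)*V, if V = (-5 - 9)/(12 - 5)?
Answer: -144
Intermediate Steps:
c(W) = 12 + W
V = -2 (V = -14/7 = -14*⅐ = -2)
c(60)*V = (12 + 60)*(-2) = 72*(-2) = -144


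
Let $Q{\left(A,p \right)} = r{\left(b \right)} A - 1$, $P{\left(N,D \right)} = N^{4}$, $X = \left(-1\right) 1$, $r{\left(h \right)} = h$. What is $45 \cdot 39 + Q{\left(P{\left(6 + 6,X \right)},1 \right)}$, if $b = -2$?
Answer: $-39718$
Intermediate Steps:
$X = -1$
$Q{\left(A,p \right)} = -1 - 2 A$ ($Q{\left(A,p \right)} = - 2 A - 1 = -1 - 2 A$)
$45 \cdot 39 + Q{\left(P{\left(6 + 6,X \right)},1 \right)} = 45 \cdot 39 - \left(1 + 2 \left(6 + 6\right)^{4}\right) = 1755 - \left(1 + 2 \cdot 12^{4}\right) = 1755 - 41473 = -39718$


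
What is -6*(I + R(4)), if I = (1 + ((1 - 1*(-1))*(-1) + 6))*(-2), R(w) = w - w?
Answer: 60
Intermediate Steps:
R(w) = 0
I = -10 (I = (1 + ((1 + 1)*(-1) + 6))*(-2) = (1 + (2*(-1) + 6))*(-2) = (1 + (-2 + 6))*(-2) = (1 + 4)*(-2) = 5*(-2) = -10)
-6*(I + R(4)) = -6*(-10 + 0) = -6*(-10) = 60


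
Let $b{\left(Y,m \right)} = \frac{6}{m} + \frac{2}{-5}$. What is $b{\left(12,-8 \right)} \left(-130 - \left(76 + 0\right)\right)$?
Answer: $\frac{2369}{10} \approx 236.9$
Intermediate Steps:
$b{\left(Y,m \right)} = - \frac{2}{5} + \frac{6}{m}$ ($b{\left(Y,m \right)} = \frac{6}{m} + 2 \left(- \frac{1}{5}\right) = \frac{6}{m} - \frac{2}{5} = - \frac{2}{5} + \frac{6}{m}$)
$b{\left(12,-8 \right)} \left(-130 - \left(76 + 0\right)\right) = \left(- \frac{2}{5} + \frac{6}{-8}\right) \left(-130 - \left(76 + 0\right)\right) = \left(- \frac{2}{5} + 6 \left(- \frac{1}{8}\right)\right) \left(-130 - 76\right) = \left(- \frac{2}{5} - \frac{3}{4}\right) \left(-130 - 76\right) = - \frac{23 \left(-130 - 76\right)}{20} = \left(- \frac{23}{20}\right) \left(-206\right) = \frac{2369}{10}$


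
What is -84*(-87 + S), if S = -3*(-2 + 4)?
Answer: 7812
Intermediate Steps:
S = -6 (S = -3*2 = -6)
-84*(-87 + S) = -84*(-87 - 6) = -84*(-93) = 7812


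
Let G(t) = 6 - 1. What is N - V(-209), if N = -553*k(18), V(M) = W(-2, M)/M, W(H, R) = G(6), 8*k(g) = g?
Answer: -1040173/836 ≈ -1244.2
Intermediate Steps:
k(g) = g/8
G(t) = 5
W(H, R) = 5
V(M) = 5/M
N = -4977/4 (N = -553*18/8 = -553*9/4 = -4977/4 ≈ -1244.3)
N - V(-209) = -4977/4 - 5/(-209) = -4977/4 - 5*(-1)/209 = -4977/4 - 1*(-5/209) = -4977/4 + 5/209 = -1040173/836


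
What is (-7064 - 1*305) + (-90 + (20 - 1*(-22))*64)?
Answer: -4771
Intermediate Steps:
(-7064 - 1*305) + (-90 + (20 - 1*(-22))*64) = (-7064 - 305) + (-90 + (20 + 22)*64) = -7369 + (-90 + 42*64) = -7369 + (-90 + 2688) = -7369 + 2598 = -4771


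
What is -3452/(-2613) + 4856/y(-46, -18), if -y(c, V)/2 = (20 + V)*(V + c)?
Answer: 1696555/83616 ≈ 20.290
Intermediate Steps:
y(c, V) = -2*(20 + V)*(V + c)
-3452/(-2613) + 4856/y(-46, -18) = -3452/(-2613) + 4856/(-40*(-18) - 40*(-46) - 2*(-18)² - 2*(-18)*(-46)) = -3452*(-1/2613) + 4856/(720 + 1840 - 2*324 - 1656) = 3452/2613 + 4856/(720 + 1840 - 648 - 1656) = 3452/2613 + 4856/256 = 3452/2613 + 4856*(1/256) = 3452/2613 + 607/32 = 1696555/83616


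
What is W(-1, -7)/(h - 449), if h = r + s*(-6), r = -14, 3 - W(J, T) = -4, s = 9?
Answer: -7/517 ≈ -0.013540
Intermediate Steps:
W(J, T) = 7 (W(J, T) = 3 - 1*(-4) = 3 + 4 = 7)
h = -68 (h = -14 + 9*(-6) = -14 - 54 = -68)
W(-1, -7)/(h - 449) = 7/(-68 - 449) = 7/(-517) = -1/517*7 = -7/517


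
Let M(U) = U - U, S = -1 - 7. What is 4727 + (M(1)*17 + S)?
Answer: 4719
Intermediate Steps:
S = -8
M(U) = 0
4727 + (M(1)*17 + S) = 4727 + (0*17 - 8) = 4727 + (0 - 8) = 4727 - 8 = 4719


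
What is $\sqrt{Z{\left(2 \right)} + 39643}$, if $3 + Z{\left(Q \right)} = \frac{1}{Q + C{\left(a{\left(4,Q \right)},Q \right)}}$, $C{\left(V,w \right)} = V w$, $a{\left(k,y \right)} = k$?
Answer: $\frac{\sqrt{3964010}}{10} \approx 199.1$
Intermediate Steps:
$Z{\left(Q \right)} = -3 + \frac{1}{5 Q}$ ($Z{\left(Q \right)} = -3 + \frac{1}{Q + 4 Q} = -3 + \frac{1}{5 Q}$)
$\sqrt{Z{\left(2 \right)} + 39643} = \sqrt{\left(-3 + \frac{1}{5 \cdot 2}\right) + 39643} = \sqrt{\left(-3 + \frac{1}{5} \cdot \frac{1}{2}\right) + 39643} = \sqrt{\left(-3 + \frac{1}{10}\right) + 39643} = \sqrt{- \frac{29}{10} + 39643} = \sqrt{\frac{396401}{10}} = \frac{\sqrt{3964010}}{10}$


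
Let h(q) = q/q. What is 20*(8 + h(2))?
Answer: 180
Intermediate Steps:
h(q) = 1
20*(8 + h(2)) = 20*(8 + 1) = 20*9 = 180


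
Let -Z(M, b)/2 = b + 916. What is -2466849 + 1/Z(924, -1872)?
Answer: -4716615287/1912 ≈ -2.4668e+6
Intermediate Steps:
Z(M, b) = -1832 - 2*b (Z(M, b) = -2*(b + 916) = -2*(916 + b) = -1832 - 2*b)
-2466849 + 1/Z(924, -1872) = -2466849 + 1/(-1832 - 2*(-1872)) = -2466849 + 1/(-1832 + 3744) = -2466849 + 1/1912 = -4716615287/1912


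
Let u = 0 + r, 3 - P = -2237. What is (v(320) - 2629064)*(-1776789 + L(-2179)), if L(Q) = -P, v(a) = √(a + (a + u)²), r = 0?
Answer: 4677181098856 - 14232232*√1605 ≈ 4.6766e+12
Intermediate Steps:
P = 2240 (P = 3 - 1*(-2237) = 3 + 2237 = 2240)
u = 0 (u = 0 + 0 = 0)
v(a) = √(a + a²) (v(a) = √(a + (a + 0)²) = √(a + a²))
L(Q) = -2240 (L(Q) = -1*2240 = -2240)
(v(320) - 2629064)*(-1776789 + L(-2179)) = (√(320*(1 + 320)) - 2629064)*(-1776789 - 2240) = (√(320*321) - 2629064)*(-1779029) = (√102720 - 2629064)*(-1779029) = (8*√1605 - 2629064)*(-1779029) = (-2629064 + 8*√1605)*(-1779029) = 4677181098856 - 14232232*√1605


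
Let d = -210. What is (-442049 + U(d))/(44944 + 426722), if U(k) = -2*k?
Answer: -441629/471666 ≈ -0.93632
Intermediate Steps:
(-442049 + U(d))/(44944 + 426722) = (-442049 - 2*(-210))/(44944 + 426722) = (-442049 + 420)/471666 = -441629*1/471666 = -441629/471666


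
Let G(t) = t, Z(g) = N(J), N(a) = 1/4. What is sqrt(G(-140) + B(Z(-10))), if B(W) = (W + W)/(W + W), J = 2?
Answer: I*sqrt(139) ≈ 11.79*I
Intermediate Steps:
N(a) = 1/4
Z(g) = 1/4
B(W) = 1 (B(W) = (2*W)/((2*W)) = (2*W)*(1/(2*W)) = 1)
sqrt(G(-140) + B(Z(-10))) = sqrt(-140 + 1) = sqrt(-139) = I*sqrt(139)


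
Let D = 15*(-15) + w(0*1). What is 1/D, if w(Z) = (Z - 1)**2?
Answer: -1/224 ≈ -0.0044643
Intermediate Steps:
w(Z) = (-1 + Z)**2
D = -224 (D = 15*(-15) + (-1 + 0*1)**2 = -225 + (-1 + 0)**2 = -225 + (-1)**2 = -225 + 1 = -224)
1/D = 1/(-224) = -1/224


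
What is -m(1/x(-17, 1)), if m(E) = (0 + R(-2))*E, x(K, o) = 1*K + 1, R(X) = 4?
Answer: ¼ ≈ 0.25000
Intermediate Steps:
x(K, o) = 1 + K (x(K, o) = K + 1 = 1 + K)
m(E) = 4*E (m(E) = (0 + 4)*E = 4*E)
-m(1/x(-17, 1)) = -4/(1 - 17) = -4/(-16) = -4*(-1)/16 = -1*(-¼) = ¼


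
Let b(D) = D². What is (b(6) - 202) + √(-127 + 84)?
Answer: -166 + I*√43 ≈ -166.0 + 6.5574*I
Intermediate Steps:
(b(6) - 202) + √(-127 + 84) = (6² - 202) + √(-127 + 84) = (36 - 202) + √(-43) = -166 + I*√43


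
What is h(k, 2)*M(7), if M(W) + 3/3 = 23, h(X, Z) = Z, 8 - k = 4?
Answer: 44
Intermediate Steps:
k = 4 (k = 8 - 1*4 = 8 - 4 = 4)
M(W) = 22 (M(W) = -1 + 23 = 22)
h(k, 2)*M(7) = 2*22 = 44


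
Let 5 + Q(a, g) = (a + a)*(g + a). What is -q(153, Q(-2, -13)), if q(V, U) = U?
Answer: -55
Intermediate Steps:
Q(a, g) = -5 + 2*a*(a + g) (Q(a, g) = -5 + (a + a)*(g + a) = -5 + (2*a)*(a + g) = -5 + 2*a*(a + g))
-q(153, Q(-2, -13)) = -(-5 + 2*(-2)² + 2*(-2)*(-13)) = -(-5 + 2*4 + 52) = -(-5 + 8 + 52) = -1*55 = -55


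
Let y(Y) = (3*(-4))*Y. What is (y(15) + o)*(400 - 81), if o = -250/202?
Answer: -5839295/101 ≈ -57815.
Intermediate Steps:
o = -125/101 (o = -250*1/202 = -125/101 ≈ -1.2376)
y(Y) = -12*Y
(y(15) + o)*(400 - 81) = (-12*15 - 125/101)*(400 - 81) = (-180 - 125/101)*319 = -18305/101*319 = -5839295/101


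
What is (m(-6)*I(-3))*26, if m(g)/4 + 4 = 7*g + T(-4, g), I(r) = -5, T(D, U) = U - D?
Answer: 24960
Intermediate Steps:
m(g) = 32*g (m(g) = -16 + 4*(7*g + (g - 1*(-4))) = -16 + 4*(7*g + (g + 4)) = -16 + 4*(7*g + (4 + g)) = -16 + 4*(4 + 8*g) = -16 + (16 + 32*g) = 32*g)
(m(-6)*I(-3))*26 = ((32*(-6))*(-5))*26 = -192*(-5)*26 = 960*26 = 24960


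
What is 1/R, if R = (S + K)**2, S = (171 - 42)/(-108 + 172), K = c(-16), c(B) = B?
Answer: 4096/801025 ≈ 0.0051134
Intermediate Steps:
K = -16
S = 129/64 ≈ 2.0156
R = 801025/4096 (R = (129/64 - 16)**2 = (-895/64)**2 = 801025/4096 ≈ 195.56)
1/R = 1/(801025/4096) = 4096/801025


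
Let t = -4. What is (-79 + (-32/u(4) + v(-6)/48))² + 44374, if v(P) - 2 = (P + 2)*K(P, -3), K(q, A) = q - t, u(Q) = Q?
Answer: 29898313/576 ≈ 51907.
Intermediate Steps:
K(q, A) = 4 + q (K(q, A) = q - 1*(-4) = q + 4 = 4 + q)
v(P) = 2 + (2 + P)*(4 + P) (v(P) = 2 + (P + 2)*(4 + P) = 2 + (2 + P)*(4 + P))
(-79 + (-32/u(4) + v(-6)/48))² + 44374 = (-79 + (-32/4 + (10 + (-6)² + 6*(-6))/48))² + 44374 = (-79 + (-32*¼ + (10 + 36 - 36)*(1/48)))² + 44374 = (-79 + (-8 + 10*(1/48)))² + 44374 = (-79 + (-8 + 5/24))² + 44374 = (-79 - 187/24)² + 44374 = (-2083/24)² + 44374 = 4338889/576 + 44374 = 29898313/576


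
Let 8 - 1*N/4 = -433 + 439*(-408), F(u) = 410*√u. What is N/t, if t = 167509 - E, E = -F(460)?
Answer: 1743579332/405535349 - 196311280*√115/9327313027 ≈ 4.0737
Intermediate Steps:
N = 718212 (N = 32 - 4*(-433 + 439*(-408)) = 32 - 4*(-433 - 179112) = 32 - 4*(-179545) = 32 + 718180 = 718212)
E = -820*√115 (E = -410*√460 = -410*2*√115 = -820*√115 ≈ -8793.5)
t = 167509 + 820*√115 (t = 167509 - (-820)*√115 = 167509 + 820*√115 ≈ 1.7630e+5)
N/t = 718212/(167509 + 820*√115)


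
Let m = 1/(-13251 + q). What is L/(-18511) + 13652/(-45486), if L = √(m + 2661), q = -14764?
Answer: -6826/22743 - 7*√42621628790/518585665 ≈ -0.30292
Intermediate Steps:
m = -1/28015 (m = 1/(-13251 - 14764) = 1/(-28015) = -1/28015 ≈ -3.5695e-5)
L = 7*√42621628790/28015 (L = √(-1/28015 + 2661) = √(74547914/28015) = 7*√42621628790/28015 ≈ 51.585)
L/(-18511) + 13652/(-45486) = (7*√42621628790/28015)/(-18511) + 13652/(-45486) = (7*√42621628790/28015)*(-1/18511) + 13652*(-1/45486) = -7*√42621628790/518585665 - 6826/22743 = -6826/22743 - 7*√42621628790/518585665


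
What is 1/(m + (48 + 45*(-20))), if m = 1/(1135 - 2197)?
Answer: -1062/904825 ≈ -0.0011737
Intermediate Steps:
m = -1/1062 (m = 1/(-1062) = -1/1062 ≈ -0.00094162)
1/(m + (48 + 45*(-20))) = 1/(-1/1062 + (48 + 45*(-20))) = 1/(-1/1062 + (48 - 900)) = 1/(-1/1062 - 852) = 1/(-904825/1062) = -1062/904825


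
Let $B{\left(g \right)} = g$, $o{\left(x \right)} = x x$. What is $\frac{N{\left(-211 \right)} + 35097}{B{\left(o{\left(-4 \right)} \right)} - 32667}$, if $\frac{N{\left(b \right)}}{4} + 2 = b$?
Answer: $- \frac{34245}{32651} \approx -1.0488$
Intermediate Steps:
$N{\left(b \right)} = -8 + 4 b$
$o{\left(x \right)} = x^{2}$
$\frac{N{\left(-211 \right)} + 35097}{B{\left(o{\left(-4 \right)} \right)} - 32667} = \frac{\left(-8 + 4 \left(-211\right)\right) + 35097}{\left(-4\right)^{2} - 32667} = \frac{\left(-8 - 844\right) + 35097}{16 - 32667} = \frac{-852 + 35097}{-32651} = 34245 \left(- \frac{1}{32651}\right) = - \frac{34245}{32651}$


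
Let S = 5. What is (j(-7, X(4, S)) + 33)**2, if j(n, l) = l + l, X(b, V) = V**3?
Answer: 80089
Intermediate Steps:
j(n, l) = 2*l
(j(-7, X(4, S)) + 33)**2 = (2*5**3 + 33)**2 = (2*125 + 33)**2 = (250 + 33)**2 = 283**2 = 80089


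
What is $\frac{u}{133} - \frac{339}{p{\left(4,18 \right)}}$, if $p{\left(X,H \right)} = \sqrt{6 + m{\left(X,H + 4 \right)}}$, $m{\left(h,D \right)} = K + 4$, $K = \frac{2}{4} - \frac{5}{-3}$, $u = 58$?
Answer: $\frac{58}{133} - \frac{339 \sqrt{438}}{73} \approx -96.752$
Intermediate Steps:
$K = \frac{13}{6}$ ($K = 2 \cdot \frac{1}{4} - - \frac{5}{3} = \frac{1}{2} + \frac{5}{3} = \frac{13}{6} \approx 2.1667$)
$m{\left(h,D \right)} = \frac{37}{6}$ ($m{\left(h,D \right)} = \frac{13}{6} + 4 = \frac{37}{6}$)
$p{\left(X,H \right)} = \frac{\sqrt{438}}{6}$ ($p{\left(X,H \right)} = \sqrt{6 + \frac{37}{6}} = \sqrt{\frac{73}{6}} = \frac{\sqrt{438}}{6}$)
$\frac{u}{133} - \frac{339}{p{\left(4,18 \right)}} = \frac{58}{133} - \frac{339}{\frac{1}{6} \sqrt{438}} = 58 \cdot \frac{1}{133} - 339 \frac{\sqrt{438}}{73} = \frac{58}{133} - \frac{339 \sqrt{438}}{73}$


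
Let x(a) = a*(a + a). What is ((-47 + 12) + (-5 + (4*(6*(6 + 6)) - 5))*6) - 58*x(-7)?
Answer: -4051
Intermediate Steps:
x(a) = 2*a² (x(a) = a*(2*a) = 2*a²)
((-47 + 12) + (-5 + (4*(6*(6 + 6)) - 5))*6) - 58*x(-7) = ((-47 + 12) + (-5 + (4*(6*(6 + 6)) - 5))*6) - 116*(-7)² = (-35 + (-5 + (4*(6*12) - 5))*6) - 116*49 = (-35 + (-5 + (4*72 - 5))*6) - 58*98 = (-35 + (-5 + (288 - 5))*6) - 5684 = (-35 + (-5 + 283)*6) - 5684 = (-35 + 278*6) - 5684 = (-35 + 1668) - 5684 = 1633 - 5684 = -4051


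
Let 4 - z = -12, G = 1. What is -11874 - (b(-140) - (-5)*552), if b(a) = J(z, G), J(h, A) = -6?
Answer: -14628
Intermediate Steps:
z = 16 (z = 4 - 1*(-12) = 4 + 12 = 16)
b(a) = -6
-11874 - (b(-140) - (-5)*552) = -11874 - (-6 - (-5)*552) = -11874 - (-6 - 1*(-2760)) = -11874 - (-6 + 2760) = -11874 - 1*2754 = -11874 - 2754 = -14628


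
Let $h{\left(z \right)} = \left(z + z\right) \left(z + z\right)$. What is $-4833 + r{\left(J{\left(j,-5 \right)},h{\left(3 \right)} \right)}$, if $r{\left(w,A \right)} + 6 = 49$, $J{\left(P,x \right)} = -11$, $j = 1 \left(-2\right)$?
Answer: $-4790$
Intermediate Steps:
$h{\left(z \right)} = 4 z^{2}$ ($h{\left(z \right)} = 2 z 2 z = 4 z^{2}$)
$j = -2$
$r{\left(w,A \right)} = 43$ ($r{\left(w,A \right)} = -6 + 49 = 43$)
$-4833 + r{\left(J{\left(j,-5 \right)},h{\left(3 \right)} \right)} = -4833 + 43 = -4790$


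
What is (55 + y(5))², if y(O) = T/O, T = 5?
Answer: 3136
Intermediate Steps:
y(O) = 5/O
(55 + y(5))² = (55 + 5/5)² = (55 + 5*(⅕))² = (55 + 1)² = 56² = 3136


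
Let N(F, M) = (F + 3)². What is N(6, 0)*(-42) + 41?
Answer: -3361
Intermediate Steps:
N(F, M) = (3 + F)²
N(6, 0)*(-42) + 41 = (3 + 6)²*(-42) + 41 = 9²*(-42) + 41 = 81*(-42) + 41 = -3402 + 41 = -3361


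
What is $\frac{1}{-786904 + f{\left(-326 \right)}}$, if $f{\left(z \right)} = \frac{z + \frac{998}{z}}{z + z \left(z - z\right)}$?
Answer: $- \frac{53138}{41814451115} \approx -1.2708 \cdot 10^{-6}$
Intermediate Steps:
$f{\left(z \right)} = \frac{z + \frac{998}{z}}{z}$ ($f{\left(z \right)} = \frac{z + \frac{998}{z}}{z + z 0} = \frac{z + \frac{998}{z}}{z + 0} = \frac{z + \frac{998}{z}}{z}$)
$\frac{1}{-786904 + f{\left(-326 \right)}} = \frac{1}{-786904 + \left(1 + \frac{998}{106276}\right)} = \frac{1}{-786904 + \left(1 + 998 \cdot \frac{1}{106276}\right)} = \frac{1}{-786904 + \left(1 + \frac{499}{53138}\right)} = \frac{1}{-786904 + \frac{53637}{53138}} = \frac{1}{- \frac{41814451115}{53138}} = - \frac{53138}{41814451115}$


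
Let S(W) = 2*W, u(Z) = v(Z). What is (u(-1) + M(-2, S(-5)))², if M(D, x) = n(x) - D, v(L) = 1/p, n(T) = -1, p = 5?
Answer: 36/25 ≈ 1.4400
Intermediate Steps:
v(L) = ⅕ (v(L) = 1/5 = ⅕)
u(Z) = ⅕
M(D, x) = -1 - D
(u(-1) + M(-2, S(-5)))² = (⅕ + (-1 - 1*(-2)))² = (⅕ + (-1 + 2))² = (⅕ + 1)² = (6/5)² = 36/25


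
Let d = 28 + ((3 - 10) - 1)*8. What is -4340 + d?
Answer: -4376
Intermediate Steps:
d = -36 (d = 28 + (-7 - 1)*8 = 28 - 8*8 = 28 - 64 = -36)
-4340 + d = -4340 - 36 = -4376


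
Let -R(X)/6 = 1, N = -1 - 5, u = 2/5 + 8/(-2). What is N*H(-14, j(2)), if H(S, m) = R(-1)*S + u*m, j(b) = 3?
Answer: -2196/5 ≈ -439.20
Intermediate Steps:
u = -18/5 (u = 2*(⅕) + 8*(-½) = ⅖ - 4 = -18/5 ≈ -3.6000)
N = -6
R(X) = -6 (R(X) = -6*1 = -6)
H(S, m) = -6*S - 18*m/5
N*H(-14, j(2)) = -6*(-6*(-14) - 18/5*3) = -6*(84 - 54/5) = -6*366/5 = -2196/5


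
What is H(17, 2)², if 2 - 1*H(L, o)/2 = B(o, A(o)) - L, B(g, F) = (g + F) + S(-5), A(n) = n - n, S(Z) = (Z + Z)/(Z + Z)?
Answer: 1024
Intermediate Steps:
S(Z) = 1 (S(Z) = (2*Z)/((2*Z)) = (2*Z)*(1/(2*Z)) = 1)
A(n) = 0
B(g, F) = 1 + F + g (B(g, F) = (g + F) + 1 = (F + g) + 1 = 1 + F + g)
H(L, o) = 2 - 2*o + 2*L (H(L, o) = 4 - 2*((1 + 0 + o) - L) = 4 - 2*((1 + o) - L) = 4 - 2*(1 + o - L) = 4 + (-2 - 2*o + 2*L) = 2 - 2*o + 2*L)
H(17, 2)² = (2 - 2*2 + 2*17)² = (2 - 4 + 34)² = 32² = 1024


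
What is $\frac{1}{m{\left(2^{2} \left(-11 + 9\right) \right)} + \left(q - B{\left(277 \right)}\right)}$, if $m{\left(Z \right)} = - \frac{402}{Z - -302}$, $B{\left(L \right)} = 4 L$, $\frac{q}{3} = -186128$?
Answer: $- \frac{49}{27415175} \approx -1.7873 \cdot 10^{-6}$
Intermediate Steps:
$q = -558384$ ($q = 3 \left(-186128\right) = -558384$)
$m{\left(Z \right)} = - \frac{402}{302 + Z}$ ($m{\left(Z \right)} = - \frac{402}{Z + 302} = - \frac{402}{302 + Z}$)
$\frac{1}{m{\left(2^{2} \left(-11 + 9\right) \right)} + \left(q - B{\left(277 \right)}\right)} = \frac{1}{- \frac{402}{302 + 2^{2} \left(-11 + 9\right)} - \left(558384 + 4 \cdot 277\right)} = \frac{1}{- \frac{402}{302 + 4 \left(-2\right)} - 559492} = \frac{1}{- \frac{402}{302 - 8} - 559492} = \frac{1}{- \frac{402}{294} - 559492} = \frac{1}{\left(-402\right) \frac{1}{294} - 559492} = \frac{1}{- \frac{67}{49} - 559492} = \frac{1}{- \frac{27415175}{49}} = - \frac{49}{27415175}$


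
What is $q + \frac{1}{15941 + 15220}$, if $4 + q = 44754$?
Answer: $\frac{1394454751}{31161} \approx 44750.0$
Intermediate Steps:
$q = 44750$ ($q = -4 + 44754 = 44750$)
$q + \frac{1}{15941 + 15220} = 44750 + \frac{1}{15941 + 15220} = 44750 + \frac{1}{31161} = \frac{1394454751}{31161}$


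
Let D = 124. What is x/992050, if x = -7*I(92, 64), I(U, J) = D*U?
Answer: -39928/496025 ≈ -0.080496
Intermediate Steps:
I(U, J) = 124*U
x = -79856 (x = -868*92 = -7*11408 = -79856)
x/992050 = -79856/992050 = -79856*1/992050 = -39928/496025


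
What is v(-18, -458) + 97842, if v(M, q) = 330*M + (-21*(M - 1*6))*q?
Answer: -138930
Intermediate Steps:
v(M, q) = 330*M + q*(126 - 21*M) (v(M, q) = 330*M + (-21*(M - 6))*q = 330*M + (-21*(-6 + M))*q = 330*M + (126 - 21*M)*q = 330*M + q*(126 - 21*M))
v(-18, -458) + 97842 = (126*(-458) + 330*(-18) - 21*(-18)*(-458)) + 97842 = (-57708 - 5940 - 173124) + 97842 = -236772 + 97842 = -138930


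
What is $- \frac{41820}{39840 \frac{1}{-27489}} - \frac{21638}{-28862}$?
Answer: $\frac{276502733839}{9582184} \approx 28856.0$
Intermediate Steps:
$- \frac{41820}{39840 \frac{1}{-27489}} - \frac{21638}{-28862} = - \frac{41820}{39840 \left(- \frac{1}{27489}\right)} - - \frac{10819}{14431} = - \frac{41820}{- \frac{13280}{9163}} + \frac{10819}{14431} = \left(-41820\right) \left(- \frac{9163}{13280}\right) + \frac{10819}{14431} = \frac{19159833}{664} + \frac{10819}{14431} = \frac{276502733839}{9582184}$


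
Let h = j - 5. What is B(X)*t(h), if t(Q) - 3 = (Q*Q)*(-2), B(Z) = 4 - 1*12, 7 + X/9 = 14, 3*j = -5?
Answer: 6184/9 ≈ 687.11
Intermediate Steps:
j = -5/3 (j = (⅓)*(-5) = -5/3 ≈ -1.6667)
X = 63 (X = -63 + 9*14 = -63 + 126 = 63)
B(Z) = -8 (B(Z) = 4 - 12 = -8)
h = -20/3 (h = -5/3 - 5 = -20/3 ≈ -6.6667)
t(Q) = 3 - 2*Q² (t(Q) = 3 + (Q*Q)*(-2) = 3 + Q²*(-2) = 3 - 2*Q²)
B(X)*t(h) = -8*(3 - 2*(-20/3)²) = -8*(3 - 2*400/9) = -8*(3 - 800/9) = -8*(-773/9) = 6184/9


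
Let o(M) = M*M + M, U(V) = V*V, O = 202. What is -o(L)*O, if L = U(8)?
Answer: -840320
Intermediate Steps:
U(V) = V²
L = 64 (L = 8² = 64)
o(M) = M + M² (o(M) = M² + M = M + M²)
-o(L)*O = -64*(1 + 64)*202 = -64*65*202 = -4160*202 = -1*840320 = -840320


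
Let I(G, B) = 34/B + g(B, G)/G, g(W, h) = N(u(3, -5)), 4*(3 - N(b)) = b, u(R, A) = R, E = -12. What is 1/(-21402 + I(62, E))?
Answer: -744/15925169 ≈ -4.6719e-5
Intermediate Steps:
N(b) = 3 - b/4
g(W, h) = 9/4 (g(W, h) = 3 - ¼*3 = 3 - ¾ = 9/4)
I(G, B) = 34/B + 9/(4*G)
1/(-21402 + I(62, E)) = 1/(-21402 + (34/(-12) + (9/4)/62)) = 1/(-21402 + (34*(-1/12) + (9/4)*(1/62))) = 1/(-21402 + (-17/6 + 9/248)) = 1/(-21402 - 2081/744) = 1/(-15925169/744) = -744/15925169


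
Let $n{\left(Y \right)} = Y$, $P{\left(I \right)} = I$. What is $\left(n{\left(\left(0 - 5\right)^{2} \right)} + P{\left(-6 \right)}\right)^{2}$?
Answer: $361$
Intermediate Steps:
$\left(n{\left(\left(0 - 5\right)^{2} \right)} + P{\left(-6 \right)}\right)^{2} = \left(\left(0 - 5\right)^{2} - 6\right)^{2} = \left(\left(-5\right)^{2} - 6\right)^{2} = \left(25 - 6\right)^{2} = 19^{2} = 361$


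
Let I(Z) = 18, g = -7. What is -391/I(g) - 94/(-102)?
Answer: -6365/306 ≈ -20.801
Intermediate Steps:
-391/I(g) - 94/(-102) = -391/18 - 94/(-102) = -391*1/18 - 94*(-1/102) = -391/18 + 47/51 = -6365/306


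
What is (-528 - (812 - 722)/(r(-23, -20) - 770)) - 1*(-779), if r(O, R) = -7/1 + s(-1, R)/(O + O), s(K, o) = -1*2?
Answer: 448744/1787 ≈ 251.12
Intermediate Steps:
s(K, o) = -2
r(O, R) = -7 - 1/O (r(O, R) = -7/1 - 2/(O + O) = -7*1 - 2*1/(2*O) = -7 - 1/O)
(-528 - (812 - 722)/(r(-23, -20) - 770)) - 1*(-779) = (-528 - (812 - 722)/((-7 - 1/(-23)) - 770)) - 1*(-779) = (-528 - 90/((-7 - 1*(-1/23)) - 770)) + 779 = (-528 - 90/((-7 + 1/23) - 770)) + 779 = (-528 - 90/(-160/23 - 770)) + 779 = (-528 - 90/(-17870/23)) + 779 = (-528 - 90*(-23)/17870) + 779 = (-528 - 1*(-207/1787)) + 779 = (-528 + 207/1787) + 779 = -943329/1787 + 779 = 448744/1787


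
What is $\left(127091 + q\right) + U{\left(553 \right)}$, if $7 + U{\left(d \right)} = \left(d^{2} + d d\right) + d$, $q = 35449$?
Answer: $774704$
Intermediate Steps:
$U{\left(d \right)} = -7 + d + 2 d^{2}$ ($U{\left(d \right)} = -7 + \left(\left(d^{2} + d d\right) + d\right) = -7 + \left(\left(d^{2} + d^{2}\right) + d\right) = -7 + \left(2 d^{2} + d\right) = -7 + \left(d + 2 d^{2}\right) = -7 + d + 2 d^{2}$)
$\left(127091 + q\right) + U{\left(553 \right)} = \left(127091 + 35449\right) + \left(-7 + 553 + 2 \cdot 553^{2}\right) = 162540 + \left(-7 + 553 + 2 \cdot 305809\right) = 162540 + \left(-7 + 553 + 611618\right) = 162540 + 612164 = 774704$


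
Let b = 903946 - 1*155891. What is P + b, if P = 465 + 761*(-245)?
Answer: 562075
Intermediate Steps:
b = 748055 (b = 903946 - 155891 = 748055)
P = -185980 (P = 465 - 186445 = -185980)
P + b = -185980 + 748055 = 562075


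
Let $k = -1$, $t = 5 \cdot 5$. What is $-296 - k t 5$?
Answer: $-171$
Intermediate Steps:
$t = 25$
$-296 - k t 5 = -296 - \left(-1\right) 25 \cdot 5 = -296 - \left(-25\right) 5 = -296 - -125 = -296 + 125 = -171$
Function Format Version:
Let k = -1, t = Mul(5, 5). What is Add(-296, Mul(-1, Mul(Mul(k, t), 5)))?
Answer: -171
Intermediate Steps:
t = 25
Add(-296, Mul(-1, Mul(Mul(k, t), 5))) = Add(-296, Mul(-1, Mul(Mul(-1, 25), 5))) = Add(-296, Mul(-1, Mul(-25, 5))) = Add(-296, Mul(-1, -125)) = Add(-296, 125) = -171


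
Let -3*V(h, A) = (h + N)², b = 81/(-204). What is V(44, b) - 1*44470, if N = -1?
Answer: -135259/3 ≈ -45086.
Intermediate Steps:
b = -27/68 (b = 81*(-1/204) = -27/68 ≈ -0.39706)
V(h, A) = -(-1 + h)²/3 (V(h, A) = -(h - 1)²/3 = -(-1 + h)²/3)
V(44, b) - 1*44470 = -(-1 + 44)²/3 - 1*44470 = -⅓*43² - 44470 = -⅓*1849 - 44470 = -1849/3 - 44470 = -135259/3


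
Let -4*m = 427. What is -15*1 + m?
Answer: -487/4 ≈ -121.75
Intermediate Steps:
m = -427/4 (m = -1/4*427 = -427/4 ≈ -106.75)
-15*1 + m = -15*1 - 427/4 = -15 - 427/4 = -487/4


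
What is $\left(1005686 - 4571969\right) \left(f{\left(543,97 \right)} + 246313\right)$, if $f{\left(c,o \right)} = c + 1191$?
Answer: $-884605799301$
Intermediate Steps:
$f{\left(c,o \right)} = 1191 + c$
$\left(1005686 - 4571969\right) \left(f{\left(543,97 \right)} + 246313\right) = \left(1005686 - 4571969\right) \left(\left(1191 + 543\right) + 246313\right) = - 3566283 \left(1734 + 246313\right) = \left(-3566283\right) 248047 = -884605799301$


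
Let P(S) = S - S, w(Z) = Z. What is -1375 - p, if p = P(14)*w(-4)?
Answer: -1375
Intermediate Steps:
P(S) = 0
p = 0 (p = 0*(-4) = 0)
-1375 - p = -1375 - 1*0 = -1375 + 0 = -1375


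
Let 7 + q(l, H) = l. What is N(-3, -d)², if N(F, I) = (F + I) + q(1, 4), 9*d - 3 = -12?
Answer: 64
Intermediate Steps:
d = -1 (d = ⅓ + (⅑)*(-12) = ⅓ - 4/3 = -1)
q(l, H) = -7 + l
N(F, I) = -6 + F + I (N(F, I) = (F + I) + (-7 + 1) = (F + I) - 6 = -6 + F + I)
N(-3, -d)² = (-6 - 3 - 1*(-1))² = (-6 - 3 + 1)² = (-8)² = 64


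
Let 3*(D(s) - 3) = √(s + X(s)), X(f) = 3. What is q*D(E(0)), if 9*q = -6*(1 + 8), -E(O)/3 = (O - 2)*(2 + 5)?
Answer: -18 - 6*√5 ≈ -31.416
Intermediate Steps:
E(O) = 42 - 21*O (E(O) = -3*(O - 2)*(2 + 5) = -3*(-2 + O)*7 = -3*(-14 + 7*O) = 42 - 21*O)
q = -6 (q = (-6*(1 + 8))/9 = (-6*9)/9 = (⅑)*(-54) = -6)
D(s) = 3 + √(3 + s)/3 (D(s) = 3 + √(s + 3)/3 = 3 + √(3 + s)/3)
q*D(E(0)) = -6*(3 + √(3 + (42 - 21*0))/3) = -6*(3 + √(3 + (42 + 0))/3) = -6*(3 + √(3 + 42)/3) = -6*(3 + √45/3) = -6*(3 + (3*√5)/3) = -6*(3 + √5) = -18 - 6*√5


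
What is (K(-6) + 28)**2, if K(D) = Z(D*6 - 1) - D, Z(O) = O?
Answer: 9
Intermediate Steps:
K(D) = -1 + 5*D (K(D) = (D*6 - 1) - D = (6*D - 1) - D = (-1 + 6*D) - D = -1 + 5*D)
(K(-6) + 28)**2 = ((-1 + 5*(-6)) + 28)**2 = ((-1 - 30) + 28)**2 = (-31 + 28)**2 = (-3)**2 = 9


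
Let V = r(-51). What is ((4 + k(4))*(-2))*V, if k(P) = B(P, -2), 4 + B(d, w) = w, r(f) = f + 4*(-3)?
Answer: -252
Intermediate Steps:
r(f) = -12 + f (r(f) = f - 12 = -12 + f)
B(d, w) = -4 + w
k(P) = -6 (k(P) = -4 - 2 = -6)
V = -63 (V = -12 - 51 = -63)
((4 + k(4))*(-2))*V = ((4 - 6)*(-2))*(-63) = -2*(-2)*(-63) = 4*(-63) = -252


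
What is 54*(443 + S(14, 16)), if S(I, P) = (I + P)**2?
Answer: 72522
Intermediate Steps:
54*(443 + S(14, 16)) = 54*(443 + (14 + 16)**2) = 54*(443 + 30**2) = 54*(443 + 900) = 54*1343 = 72522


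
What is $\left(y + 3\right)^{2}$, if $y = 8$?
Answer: $121$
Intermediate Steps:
$\left(y + 3\right)^{2} = \left(8 + 3\right)^{2} = 11^{2} = 121$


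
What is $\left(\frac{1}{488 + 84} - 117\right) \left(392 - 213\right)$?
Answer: $- \frac{11979217}{572} \approx -20943.0$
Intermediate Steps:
$\left(\frac{1}{488 + 84} - 117\right) \left(392 - 213\right) = \left(\frac{1}{572} - 117\right) 179 = \left(- \frac{66923}{572}\right) 179 = - \frac{11979217}{572}$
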